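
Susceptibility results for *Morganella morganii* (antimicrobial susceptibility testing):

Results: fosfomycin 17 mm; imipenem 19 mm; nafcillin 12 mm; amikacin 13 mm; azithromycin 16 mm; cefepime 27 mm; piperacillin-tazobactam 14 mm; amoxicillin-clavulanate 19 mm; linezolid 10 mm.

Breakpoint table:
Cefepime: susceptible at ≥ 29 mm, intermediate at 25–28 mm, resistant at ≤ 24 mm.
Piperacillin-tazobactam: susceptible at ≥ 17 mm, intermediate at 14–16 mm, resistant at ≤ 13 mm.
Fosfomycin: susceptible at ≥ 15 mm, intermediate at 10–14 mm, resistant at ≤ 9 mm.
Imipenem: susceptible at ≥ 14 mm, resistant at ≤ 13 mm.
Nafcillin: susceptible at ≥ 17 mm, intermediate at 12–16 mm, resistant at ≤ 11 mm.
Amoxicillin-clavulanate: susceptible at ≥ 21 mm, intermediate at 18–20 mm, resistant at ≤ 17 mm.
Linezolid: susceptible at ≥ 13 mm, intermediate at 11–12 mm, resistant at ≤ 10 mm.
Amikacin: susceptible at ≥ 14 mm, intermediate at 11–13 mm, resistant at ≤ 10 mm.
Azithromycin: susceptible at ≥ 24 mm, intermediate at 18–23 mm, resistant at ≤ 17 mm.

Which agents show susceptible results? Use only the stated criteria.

fosfomycin, imipenem

Fosfomycin: 17 mm is ≥ 15 mm ⇒ Susceptible
Imipenem: 19 mm is ≥ 14 mm → S
Nafcillin 12 mm: in 12–16 mm → Intermediate
Amikacin (13 mm) in 11–13 mm — Intermediate
Azithromycin: 16 mm is ≤ 17 mm — resistant
Cefepime: 27 mm is in 25–28 mm → Intermediate
Piperacillin-tazobactam 14 mm: in 14–16 mm — Intermediate
Amoxicillin-clavulanate 19 mm: in 18–20 mm ⇒ Intermediate
Linezolid (10 mm) ≤ 10 mm → R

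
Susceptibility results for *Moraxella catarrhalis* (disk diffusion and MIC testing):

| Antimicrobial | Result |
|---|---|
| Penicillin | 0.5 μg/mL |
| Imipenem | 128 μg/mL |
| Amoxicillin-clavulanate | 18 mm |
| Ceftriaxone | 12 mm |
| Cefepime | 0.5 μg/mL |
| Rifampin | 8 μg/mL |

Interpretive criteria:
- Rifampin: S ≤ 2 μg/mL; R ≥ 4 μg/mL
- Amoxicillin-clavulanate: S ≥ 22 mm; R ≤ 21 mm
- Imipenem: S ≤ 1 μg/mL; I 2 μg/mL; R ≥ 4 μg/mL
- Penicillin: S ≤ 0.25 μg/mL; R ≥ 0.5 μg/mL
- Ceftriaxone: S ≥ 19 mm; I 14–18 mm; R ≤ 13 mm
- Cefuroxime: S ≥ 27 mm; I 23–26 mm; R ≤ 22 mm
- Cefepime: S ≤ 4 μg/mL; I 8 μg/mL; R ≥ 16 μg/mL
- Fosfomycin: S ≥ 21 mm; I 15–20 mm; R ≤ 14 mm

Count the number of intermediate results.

0

Penicillin: 0.5 μg/mL is ≥ 0.5 μg/mL ⇒ resistant
Imipenem 128 μg/mL: ≥ 4 μg/mL — R
Amoxicillin-clavulanate (18 mm) ≤ 21 mm — Resistant
Ceftriaxone: 12 mm is ≤ 13 mm ⇒ resistant
Cefepime 0.5 μg/mL: ≤ 4 μg/mL — S
Rifampin (8 μg/mL) ≥ 4 μg/mL — resistant
Intermediate: 0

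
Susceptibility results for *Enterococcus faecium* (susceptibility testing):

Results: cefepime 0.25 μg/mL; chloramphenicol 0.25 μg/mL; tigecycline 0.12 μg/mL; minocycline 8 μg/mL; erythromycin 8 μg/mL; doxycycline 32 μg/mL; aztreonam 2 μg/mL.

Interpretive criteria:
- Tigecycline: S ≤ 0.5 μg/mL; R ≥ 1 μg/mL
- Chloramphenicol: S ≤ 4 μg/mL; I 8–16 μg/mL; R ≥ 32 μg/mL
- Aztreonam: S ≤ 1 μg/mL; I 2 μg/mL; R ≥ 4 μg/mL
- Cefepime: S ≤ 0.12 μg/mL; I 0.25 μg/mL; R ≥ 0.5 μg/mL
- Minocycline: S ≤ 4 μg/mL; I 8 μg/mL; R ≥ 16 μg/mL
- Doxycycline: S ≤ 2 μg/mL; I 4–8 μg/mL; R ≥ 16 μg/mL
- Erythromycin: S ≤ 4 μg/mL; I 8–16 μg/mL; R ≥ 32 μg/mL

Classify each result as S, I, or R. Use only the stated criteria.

Cefepime: 0.25 μg/mL is = 0.25 μg/mL → I
Chloramphenicol 0.25 μg/mL: ≤ 4 μg/mL → S
Tigecycline 0.12 μg/mL: ≤ 0.5 μg/mL → susceptible
Minocycline 8 μg/mL: = 8 μg/mL — Intermediate
Erythromycin: 8 μg/mL is in 8–16 μg/mL → Intermediate
Doxycycline (32 μg/mL) ≥ 16 μg/mL — Resistant
Aztreonam 2 μg/mL: = 2 μg/mL — intermediate

I, S, S, I, I, R, I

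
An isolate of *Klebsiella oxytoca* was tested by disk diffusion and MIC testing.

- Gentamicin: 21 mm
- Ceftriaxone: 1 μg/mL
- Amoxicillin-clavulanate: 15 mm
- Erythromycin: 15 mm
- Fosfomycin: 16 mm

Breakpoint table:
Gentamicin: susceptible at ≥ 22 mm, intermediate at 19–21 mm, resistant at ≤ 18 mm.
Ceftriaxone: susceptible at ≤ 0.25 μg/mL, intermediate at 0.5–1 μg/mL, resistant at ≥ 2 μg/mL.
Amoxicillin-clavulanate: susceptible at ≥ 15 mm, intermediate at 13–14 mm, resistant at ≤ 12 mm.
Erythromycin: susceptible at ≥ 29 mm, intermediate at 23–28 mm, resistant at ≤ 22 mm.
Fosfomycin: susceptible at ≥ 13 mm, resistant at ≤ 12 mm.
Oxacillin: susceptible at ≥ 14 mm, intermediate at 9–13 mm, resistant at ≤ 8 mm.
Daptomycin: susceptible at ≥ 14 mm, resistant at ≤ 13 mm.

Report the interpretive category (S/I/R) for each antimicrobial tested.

I, I, S, R, S

Gentamicin: 21 mm is in 19–21 mm → Intermediate
Ceftriaxone (1 μg/mL) in 0.5–1 μg/mL ⇒ Intermediate
Amoxicillin-clavulanate: 15 mm is ≥ 15 mm → Susceptible
Erythromycin (15 mm) ≤ 22 mm — R
Fosfomycin: 16 mm is ≥ 13 mm → S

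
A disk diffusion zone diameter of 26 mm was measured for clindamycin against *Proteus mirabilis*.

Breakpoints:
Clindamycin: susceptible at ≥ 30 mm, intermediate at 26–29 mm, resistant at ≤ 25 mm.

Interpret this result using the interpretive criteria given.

I

Clindamycin: 26 mm is in 26–29 mm → intermediate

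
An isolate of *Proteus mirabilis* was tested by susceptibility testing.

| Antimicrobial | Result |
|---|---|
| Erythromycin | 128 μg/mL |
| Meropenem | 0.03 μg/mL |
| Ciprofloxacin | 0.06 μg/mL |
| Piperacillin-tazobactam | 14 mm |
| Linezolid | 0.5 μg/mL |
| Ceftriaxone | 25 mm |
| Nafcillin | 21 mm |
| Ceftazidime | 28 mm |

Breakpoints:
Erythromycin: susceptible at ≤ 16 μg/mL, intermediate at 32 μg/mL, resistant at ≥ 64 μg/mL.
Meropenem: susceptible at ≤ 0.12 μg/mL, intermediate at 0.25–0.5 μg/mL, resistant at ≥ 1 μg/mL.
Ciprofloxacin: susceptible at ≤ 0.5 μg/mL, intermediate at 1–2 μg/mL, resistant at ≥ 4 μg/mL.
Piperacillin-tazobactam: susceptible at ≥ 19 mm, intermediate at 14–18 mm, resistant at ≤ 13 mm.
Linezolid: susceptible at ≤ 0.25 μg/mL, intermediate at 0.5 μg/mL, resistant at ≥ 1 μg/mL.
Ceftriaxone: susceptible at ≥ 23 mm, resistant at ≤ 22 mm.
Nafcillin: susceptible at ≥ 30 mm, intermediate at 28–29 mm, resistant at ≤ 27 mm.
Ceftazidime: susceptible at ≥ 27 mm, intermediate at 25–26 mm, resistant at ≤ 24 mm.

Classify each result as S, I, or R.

Erythromycin: 128 μg/mL is ≥ 64 μg/mL → Resistant
Meropenem (0.03 μg/mL) ≤ 0.12 μg/mL ⇒ Susceptible
Ciprofloxacin 0.06 μg/mL: ≤ 0.5 μg/mL — S
Piperacillin-tazobactam (14 mm) in 14–18 mm ⇒ Intermediate
Linezolid: 0.5 μg/mL is = 0.5 μg/mL ⇒ Intermediate
Ceftriaxone 25 mm: ≥ 23 mm — susceptible
Nafcillin 21 mm: ≤ 27 mm — R
Ceftazidime: 28 mm is ≥ 27 mm ⇒ Susceptible

R, S, S, I, I, S, R, S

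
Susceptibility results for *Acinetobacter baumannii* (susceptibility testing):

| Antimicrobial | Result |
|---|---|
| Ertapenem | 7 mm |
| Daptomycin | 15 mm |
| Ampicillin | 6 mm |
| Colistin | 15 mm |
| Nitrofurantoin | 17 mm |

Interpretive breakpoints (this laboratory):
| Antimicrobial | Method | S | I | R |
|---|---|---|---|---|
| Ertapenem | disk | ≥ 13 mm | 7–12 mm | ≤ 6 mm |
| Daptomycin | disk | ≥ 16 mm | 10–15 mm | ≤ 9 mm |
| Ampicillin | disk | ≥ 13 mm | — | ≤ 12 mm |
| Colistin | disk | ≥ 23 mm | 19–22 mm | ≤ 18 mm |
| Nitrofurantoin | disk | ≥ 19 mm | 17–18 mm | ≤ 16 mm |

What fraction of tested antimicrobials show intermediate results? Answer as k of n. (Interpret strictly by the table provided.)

Ertapenem: 7 mm is in 7–12 mm ⇒ intermediate
Daptomycin 15 mm: in 10–15 mm ⇒ Intermediate
Ampicillin: 6 mm is ≤ 12 mm — Resistant
Colistin (15 mm) ≤ 18 mm — Resistant
Nitrofurantoin (17 mm) in 17–18 mm ⇒ I
Intermediate: 3/5

3 of 5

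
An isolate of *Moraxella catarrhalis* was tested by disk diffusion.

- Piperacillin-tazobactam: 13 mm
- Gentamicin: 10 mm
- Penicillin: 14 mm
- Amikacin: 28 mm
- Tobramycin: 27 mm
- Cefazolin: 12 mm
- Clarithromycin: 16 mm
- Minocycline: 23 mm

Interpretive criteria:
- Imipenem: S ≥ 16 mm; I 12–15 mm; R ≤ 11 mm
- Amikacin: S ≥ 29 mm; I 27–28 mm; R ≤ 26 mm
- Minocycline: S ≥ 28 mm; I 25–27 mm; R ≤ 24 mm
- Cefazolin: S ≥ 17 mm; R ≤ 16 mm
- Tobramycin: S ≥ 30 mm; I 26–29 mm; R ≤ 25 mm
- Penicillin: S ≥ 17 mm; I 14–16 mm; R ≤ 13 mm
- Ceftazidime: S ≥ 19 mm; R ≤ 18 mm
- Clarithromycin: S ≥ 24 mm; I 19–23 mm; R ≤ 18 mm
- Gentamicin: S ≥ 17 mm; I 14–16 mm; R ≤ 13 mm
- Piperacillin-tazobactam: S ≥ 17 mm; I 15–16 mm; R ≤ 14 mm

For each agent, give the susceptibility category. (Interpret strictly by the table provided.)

Piperacillin-tazobactam: 13 mm is ≤ 14 mm → Resistant
Gentamicin 10 mm: ≤ 13 mm → R
Penicillin (14 mm) in 14–16 mm — I
Amikacin (28 mm) in 27–28 mm → I
Tobramycin (27 mm) in 26–29 mm ⇒ Intermediate
Cefazolin 12 mm: ≤ 16 mm — R
Clarithromycin (16 mm) ≤ 18 mm ⇒ resistant
Minocycline 23 mm: ≤ 24 mm ⇒ R

R, R, I, I, I, R, R, R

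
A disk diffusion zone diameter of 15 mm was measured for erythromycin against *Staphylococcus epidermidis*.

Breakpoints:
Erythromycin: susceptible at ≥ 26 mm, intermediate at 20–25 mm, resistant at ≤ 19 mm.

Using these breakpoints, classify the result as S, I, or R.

Erythromycin: 15 mm is ≤ 19 mm — Resistant

R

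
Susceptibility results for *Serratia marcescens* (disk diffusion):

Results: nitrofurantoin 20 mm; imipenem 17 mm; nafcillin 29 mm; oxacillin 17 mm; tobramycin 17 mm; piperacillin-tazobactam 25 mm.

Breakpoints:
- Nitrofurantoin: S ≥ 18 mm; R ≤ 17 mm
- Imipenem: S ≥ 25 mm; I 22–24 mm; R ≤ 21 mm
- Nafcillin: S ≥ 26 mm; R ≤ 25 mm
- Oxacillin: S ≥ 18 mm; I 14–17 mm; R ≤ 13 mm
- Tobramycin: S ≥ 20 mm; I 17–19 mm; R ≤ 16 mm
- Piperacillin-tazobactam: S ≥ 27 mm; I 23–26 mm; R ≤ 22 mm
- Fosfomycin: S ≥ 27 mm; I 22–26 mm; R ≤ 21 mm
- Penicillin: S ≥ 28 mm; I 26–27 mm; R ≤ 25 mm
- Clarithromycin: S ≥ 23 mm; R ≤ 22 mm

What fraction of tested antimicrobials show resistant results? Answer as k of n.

1 of 6

Nitrofurantoin 20 mm: ≥ 18 mm — susceptible
Imipenem (17 mm) ≤ 21 mm ⇒ resistant
Nafcillin: 29 mm is ≥ 26 mm — susceptible
Oxacillin 17 mm: in 14–17 mm ⇒ I
Tobramycin (17 mm) in 17–19 mm — intermediate
Piperacillin-tazobactam: 25 mm is in 23–26 mm — intermediate
Resistant: 1/6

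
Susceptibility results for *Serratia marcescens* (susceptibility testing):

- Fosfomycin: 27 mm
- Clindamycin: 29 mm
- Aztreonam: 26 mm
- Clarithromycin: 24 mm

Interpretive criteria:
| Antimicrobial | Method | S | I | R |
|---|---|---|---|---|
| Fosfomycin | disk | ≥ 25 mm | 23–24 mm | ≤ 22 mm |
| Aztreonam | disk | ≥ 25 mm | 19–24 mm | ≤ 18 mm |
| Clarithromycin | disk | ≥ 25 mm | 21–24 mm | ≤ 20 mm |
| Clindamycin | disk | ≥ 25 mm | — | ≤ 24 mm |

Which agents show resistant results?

none

Fosfomycin (27 mm) ≥ 25 mm — S
Clindamycin: 29 mm is ≥ 25 mm — susceptible
Aztreonam: 26 mm is ≥ 25 mm ⇒ susceptible
Clarithromycin 24 mm: in 21–24 mm → I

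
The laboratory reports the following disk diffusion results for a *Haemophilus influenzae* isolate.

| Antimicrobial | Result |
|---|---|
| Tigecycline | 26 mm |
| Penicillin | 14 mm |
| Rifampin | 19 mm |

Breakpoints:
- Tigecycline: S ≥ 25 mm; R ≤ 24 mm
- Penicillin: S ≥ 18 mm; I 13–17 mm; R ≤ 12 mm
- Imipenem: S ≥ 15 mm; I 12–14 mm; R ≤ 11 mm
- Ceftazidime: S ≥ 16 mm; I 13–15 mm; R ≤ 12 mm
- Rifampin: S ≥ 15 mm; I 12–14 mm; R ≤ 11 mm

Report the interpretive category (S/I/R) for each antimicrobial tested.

Tigecycline: 26 mm is ≥ 25 mm — susceptible
Penicillin (14 mm) in 13–17 mm ⇒ Intermediate
Rifampin: 19 mm is ≥ 15 mm → S

S, I, S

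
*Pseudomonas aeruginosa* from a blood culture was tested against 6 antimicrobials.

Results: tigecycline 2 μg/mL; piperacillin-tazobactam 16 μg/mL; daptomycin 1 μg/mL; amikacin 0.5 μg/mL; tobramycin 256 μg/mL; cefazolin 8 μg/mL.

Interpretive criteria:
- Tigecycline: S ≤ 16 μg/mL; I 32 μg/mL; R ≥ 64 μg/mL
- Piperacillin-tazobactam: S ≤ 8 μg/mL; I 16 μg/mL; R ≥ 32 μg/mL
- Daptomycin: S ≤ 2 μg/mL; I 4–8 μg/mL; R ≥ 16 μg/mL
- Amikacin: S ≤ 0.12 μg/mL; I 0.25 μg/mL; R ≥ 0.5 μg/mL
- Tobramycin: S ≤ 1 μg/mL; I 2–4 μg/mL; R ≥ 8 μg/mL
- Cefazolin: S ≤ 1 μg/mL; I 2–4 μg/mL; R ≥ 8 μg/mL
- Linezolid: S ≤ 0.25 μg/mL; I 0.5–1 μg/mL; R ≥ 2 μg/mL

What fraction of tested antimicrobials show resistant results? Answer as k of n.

3 of 6

Tigecycline 2 μg/mL: ≤ 16 μg/mL → Susceptible
Piperacillin-tazobactam (16 μg/mL) = 16 μg/mL → Intermediate
Daptomycin: 1 μg/mL is ≤ 2 μg/mL ⇒ susceptible
Amikacin: 0.5 μg/mL is ≥ 0.5 μg/mL → R
Tobramycin (256 μg/mL) ≥ 8 μg/mL → resistant
Cefazolin (8 μg/mL) ≥ 8 μg/mL → resistant
Resistant: 3/6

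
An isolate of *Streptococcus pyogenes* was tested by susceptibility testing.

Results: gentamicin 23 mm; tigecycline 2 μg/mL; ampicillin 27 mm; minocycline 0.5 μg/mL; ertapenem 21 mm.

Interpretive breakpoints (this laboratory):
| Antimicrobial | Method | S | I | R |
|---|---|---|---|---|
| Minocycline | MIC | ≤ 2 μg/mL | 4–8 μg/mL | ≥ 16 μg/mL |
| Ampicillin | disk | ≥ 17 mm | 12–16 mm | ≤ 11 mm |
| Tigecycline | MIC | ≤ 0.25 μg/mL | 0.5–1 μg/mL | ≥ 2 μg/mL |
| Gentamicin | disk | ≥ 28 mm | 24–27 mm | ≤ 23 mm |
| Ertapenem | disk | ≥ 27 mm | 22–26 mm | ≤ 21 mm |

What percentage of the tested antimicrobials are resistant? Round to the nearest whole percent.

60%

Gentamicin: 23 mm is ≤ 23 mm → Resistant
Tigecycline: 2 μg/mL is ≥ 2 μg/mL → Resistant
Ampicillin (27 mm) ≥ 17 mm ⇒ S
Minocycline 0.5 μg/mL: ≤ 2 μg/mL — susceptible
Ertapenem 21 mm: ≤ 21 mm — Resistant
Resistant: 3/5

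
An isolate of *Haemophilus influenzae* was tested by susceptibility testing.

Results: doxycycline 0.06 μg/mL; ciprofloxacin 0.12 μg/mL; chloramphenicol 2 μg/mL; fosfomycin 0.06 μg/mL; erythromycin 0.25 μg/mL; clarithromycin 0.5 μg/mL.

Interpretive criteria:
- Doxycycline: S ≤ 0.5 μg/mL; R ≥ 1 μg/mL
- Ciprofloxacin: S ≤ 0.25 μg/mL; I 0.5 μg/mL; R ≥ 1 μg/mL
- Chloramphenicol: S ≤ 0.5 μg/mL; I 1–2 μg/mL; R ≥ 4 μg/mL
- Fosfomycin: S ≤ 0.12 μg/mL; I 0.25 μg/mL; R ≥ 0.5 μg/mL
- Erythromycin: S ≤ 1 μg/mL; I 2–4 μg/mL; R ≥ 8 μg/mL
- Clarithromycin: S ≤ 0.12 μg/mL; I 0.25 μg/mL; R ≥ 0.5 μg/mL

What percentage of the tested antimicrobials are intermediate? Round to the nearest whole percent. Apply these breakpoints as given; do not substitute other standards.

17%

Doxycycline: 0.06 μg/mL is ≤ 0.5 μg/mL — susceptible
Ciprofloxacin (0.12 μg/mL) ≤ 0.25 μg/mL → S
Chloramphenicol: 2 μg/mL is in 1–2 μg/mL — I
Fosfomycin: 0.06 μg/mL is ≤ 0.12 μg/mL ⇒ susceptible
Erythromycin (0.25 μg/mL) ≤ 1 μg/mL → susceptible
Clarithromycin (0.5 μg/mL) ≥ 0.5 μg/mL ⇒ R
Intermediate: 1/6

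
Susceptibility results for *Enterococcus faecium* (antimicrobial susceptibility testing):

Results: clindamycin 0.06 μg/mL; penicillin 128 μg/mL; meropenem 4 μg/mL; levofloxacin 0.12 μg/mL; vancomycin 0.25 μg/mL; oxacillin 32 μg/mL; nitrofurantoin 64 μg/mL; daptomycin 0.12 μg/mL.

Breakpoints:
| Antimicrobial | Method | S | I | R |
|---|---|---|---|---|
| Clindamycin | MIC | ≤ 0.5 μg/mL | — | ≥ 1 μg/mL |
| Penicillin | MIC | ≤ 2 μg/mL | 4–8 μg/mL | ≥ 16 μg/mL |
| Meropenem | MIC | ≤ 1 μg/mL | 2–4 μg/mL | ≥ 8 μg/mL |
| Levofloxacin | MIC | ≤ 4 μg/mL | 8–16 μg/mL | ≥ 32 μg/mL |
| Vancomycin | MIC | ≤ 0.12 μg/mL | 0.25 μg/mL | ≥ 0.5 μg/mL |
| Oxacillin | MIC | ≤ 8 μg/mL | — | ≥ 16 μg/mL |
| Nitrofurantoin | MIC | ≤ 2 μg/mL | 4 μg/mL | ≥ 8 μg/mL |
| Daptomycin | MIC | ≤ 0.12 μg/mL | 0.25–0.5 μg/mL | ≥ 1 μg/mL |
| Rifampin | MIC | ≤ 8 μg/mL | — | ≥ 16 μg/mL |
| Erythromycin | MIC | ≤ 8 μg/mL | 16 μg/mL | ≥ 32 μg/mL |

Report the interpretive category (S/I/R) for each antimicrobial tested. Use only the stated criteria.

Clindamycin 0.06 μg/mL: ≤ 0.5 μg/mL — susceptible
Penicillin 128 μg/mL: ≥ 16 μg/mL ⇒ resistant
Meropenem: 4 μg/mL is in 2–4 μg/mL — Intermediate
Levofloxacin: 0.12 μg/mL is ≤ 4 μg/mL — susceptible
Vancomycin (0.25 μg/mL) = 0.25 μg/mL — Intermediate
Oxacillin: 32 μg/mL is ≥ 16 μg/mL ⇒ resistant
Nitrofurantoin 64 μg/mL: ≥ 8 μg/mL — resistant
Daptomycin (0.12 μg/mL) ≤ 0.12 μg/mL — S

S, R, I, S, I, R, R, S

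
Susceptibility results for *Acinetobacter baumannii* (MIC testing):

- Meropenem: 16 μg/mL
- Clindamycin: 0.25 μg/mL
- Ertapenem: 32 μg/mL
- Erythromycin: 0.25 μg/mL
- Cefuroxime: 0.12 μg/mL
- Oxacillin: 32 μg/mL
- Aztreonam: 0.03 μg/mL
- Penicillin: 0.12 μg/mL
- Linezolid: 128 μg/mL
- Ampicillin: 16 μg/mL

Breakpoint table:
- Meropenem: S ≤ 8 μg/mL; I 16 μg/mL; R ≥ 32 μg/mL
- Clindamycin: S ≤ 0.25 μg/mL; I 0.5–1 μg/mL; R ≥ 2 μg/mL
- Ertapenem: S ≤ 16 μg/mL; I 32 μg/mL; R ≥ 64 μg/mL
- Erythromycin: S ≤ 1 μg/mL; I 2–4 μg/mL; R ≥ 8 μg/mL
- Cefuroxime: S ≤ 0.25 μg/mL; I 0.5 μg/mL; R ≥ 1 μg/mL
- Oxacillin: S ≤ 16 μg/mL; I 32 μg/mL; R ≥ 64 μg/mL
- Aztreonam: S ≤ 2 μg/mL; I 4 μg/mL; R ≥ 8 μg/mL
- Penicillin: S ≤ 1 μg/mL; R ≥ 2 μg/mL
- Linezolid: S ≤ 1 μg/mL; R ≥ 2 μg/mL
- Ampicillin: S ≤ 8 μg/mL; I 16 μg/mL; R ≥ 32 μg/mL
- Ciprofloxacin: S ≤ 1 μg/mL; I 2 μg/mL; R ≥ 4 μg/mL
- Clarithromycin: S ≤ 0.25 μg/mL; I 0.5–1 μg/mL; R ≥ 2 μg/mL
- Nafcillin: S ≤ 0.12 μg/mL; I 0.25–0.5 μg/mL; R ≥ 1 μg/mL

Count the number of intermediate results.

4

Meropenem (16 μg/mL) = 16 μg/mL → Intermediate
Clindamycin: 0.25 μg/mL is ≤ 0.25 μg/mL → Susceptible
Ertapenem: 32 μg/mL is = 32 μg/mL — intermediate
Erythromycin 0.25 μg/mL: ≤ 1 μg/mL ⇒ S
Cefuroxime (0.12 μg/mL) ≤ 0.25 μg/mL → Susceptible
Oxacillin 32 μg/mL: = 32 μg/mL — intermediate
Aztreonam 0.03 μg/mL: ≤ 2 μg/mL — S
Penicillin (0.12 μg/mL) ≤ 1 μg/mL — S
Linezolid: 128 μg/mL is ≥ 2 μg/mL → Resistant
Ampicillin (16 μg/mL) = 16 μg/mL ⇒ I
Intermediate: 4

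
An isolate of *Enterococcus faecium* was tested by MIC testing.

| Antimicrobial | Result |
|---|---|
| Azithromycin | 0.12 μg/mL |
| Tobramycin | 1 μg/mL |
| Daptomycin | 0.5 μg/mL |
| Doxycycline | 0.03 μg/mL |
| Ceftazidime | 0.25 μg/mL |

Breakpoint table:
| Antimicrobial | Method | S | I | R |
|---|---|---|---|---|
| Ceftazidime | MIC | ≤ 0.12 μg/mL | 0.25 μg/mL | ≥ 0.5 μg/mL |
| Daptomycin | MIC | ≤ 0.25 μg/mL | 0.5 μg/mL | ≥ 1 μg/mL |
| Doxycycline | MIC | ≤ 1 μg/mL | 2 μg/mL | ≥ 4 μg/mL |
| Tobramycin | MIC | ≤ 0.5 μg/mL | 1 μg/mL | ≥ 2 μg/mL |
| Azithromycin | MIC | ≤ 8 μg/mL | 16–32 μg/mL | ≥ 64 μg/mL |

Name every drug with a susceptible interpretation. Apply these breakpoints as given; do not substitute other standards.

azithromycin, doxycycline

Azithromycin (0.12 μg/mL) ≤ 8 μg/mL → Susceptible
Tobramycin (1 μg/mL) = 1 μg/mL ⇒ Intermediate
Daptomycin: 0.5 μg/mL is = 0.5 μg/mL → I
Doxycycline 0.03 μg/mL: ≤ 1 μg/mL — susceptible
Ceftazidime: 0.25 μg/mL is = 0.25 μg/mL ⇒ Intermediate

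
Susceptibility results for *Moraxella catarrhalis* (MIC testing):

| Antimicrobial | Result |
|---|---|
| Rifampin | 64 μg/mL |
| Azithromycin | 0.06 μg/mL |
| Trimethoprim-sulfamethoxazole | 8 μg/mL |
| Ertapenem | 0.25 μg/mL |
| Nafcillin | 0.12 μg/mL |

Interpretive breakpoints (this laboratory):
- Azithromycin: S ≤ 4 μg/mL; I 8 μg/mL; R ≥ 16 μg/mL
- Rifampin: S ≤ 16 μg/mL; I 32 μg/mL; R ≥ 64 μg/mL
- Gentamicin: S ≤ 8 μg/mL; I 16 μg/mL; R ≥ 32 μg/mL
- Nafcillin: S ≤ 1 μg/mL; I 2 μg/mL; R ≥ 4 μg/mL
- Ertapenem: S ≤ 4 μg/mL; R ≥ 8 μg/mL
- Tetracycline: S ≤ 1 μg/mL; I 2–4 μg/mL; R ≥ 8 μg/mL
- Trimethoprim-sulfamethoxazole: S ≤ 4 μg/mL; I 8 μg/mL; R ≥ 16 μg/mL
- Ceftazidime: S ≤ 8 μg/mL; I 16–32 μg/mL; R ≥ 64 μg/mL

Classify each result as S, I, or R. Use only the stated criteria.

Rifampin (64 μg/mL) ≥ 64 μg/mL ⇒ Resistant
Azithromycin 0.06 μg/mL: ≤ 4 μg/mL ⇒ Susceptible
Trimethoprim-sulfamethoxazole: 8 μg/mL is = 8 μg/mL → Intermediate
Ertapenem: 0.25 μg/mL is ≤ 4 μg/mL — Susceptible
Nafcillin 0.12 μg/mL: ≤ 1 μg/mL — Susceptible

R, S, I, S, S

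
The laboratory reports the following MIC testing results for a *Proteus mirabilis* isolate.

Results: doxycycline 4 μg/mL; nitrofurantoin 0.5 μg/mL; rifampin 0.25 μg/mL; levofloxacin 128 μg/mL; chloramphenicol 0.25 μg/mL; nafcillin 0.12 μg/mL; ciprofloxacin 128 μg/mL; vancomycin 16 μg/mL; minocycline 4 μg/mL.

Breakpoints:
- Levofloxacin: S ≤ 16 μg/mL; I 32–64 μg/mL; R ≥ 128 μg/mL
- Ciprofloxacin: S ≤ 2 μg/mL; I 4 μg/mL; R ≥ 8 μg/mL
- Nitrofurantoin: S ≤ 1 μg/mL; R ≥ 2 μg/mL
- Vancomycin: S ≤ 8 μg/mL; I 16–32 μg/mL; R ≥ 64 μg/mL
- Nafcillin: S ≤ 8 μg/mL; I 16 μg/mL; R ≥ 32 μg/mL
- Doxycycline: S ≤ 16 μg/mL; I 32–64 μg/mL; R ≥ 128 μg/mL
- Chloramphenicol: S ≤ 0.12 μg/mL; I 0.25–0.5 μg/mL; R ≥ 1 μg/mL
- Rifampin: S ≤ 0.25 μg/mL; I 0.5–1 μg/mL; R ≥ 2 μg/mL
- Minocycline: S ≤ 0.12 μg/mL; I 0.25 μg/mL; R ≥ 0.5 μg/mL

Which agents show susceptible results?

Doxycycline 4 μg/mL: ≤ 16 μg/mL → susceptible
Nitrofurantoin: 0.5 μg/mL is ≤ 1 μg/mL → susceptible
Rifampin 0.25 μg/mL: ≤ 0.25 μg/mL ⇒ Susceptible
Levofloxacin 128 μg/mL: ≥ 128 μg/mL — resistant
Chloramphenicol (0.25 μg/mL) in 0.25–0.5 μg/mL — I
Nafcillin 0.12 μg/mL: ≤ 8 μg/mL → S
Ciprofloxacin 128 μg/mL: ≥ 8 μg/mL — Resistant
Vancomycin 16 μg/mL: in 16–32 μg/mL ⇒ I
Minocycline 4 μg/mL: ≥ 0.5 μg/mL — resistant

doxycycline, nitrofurantoin, rifampin, nafcillin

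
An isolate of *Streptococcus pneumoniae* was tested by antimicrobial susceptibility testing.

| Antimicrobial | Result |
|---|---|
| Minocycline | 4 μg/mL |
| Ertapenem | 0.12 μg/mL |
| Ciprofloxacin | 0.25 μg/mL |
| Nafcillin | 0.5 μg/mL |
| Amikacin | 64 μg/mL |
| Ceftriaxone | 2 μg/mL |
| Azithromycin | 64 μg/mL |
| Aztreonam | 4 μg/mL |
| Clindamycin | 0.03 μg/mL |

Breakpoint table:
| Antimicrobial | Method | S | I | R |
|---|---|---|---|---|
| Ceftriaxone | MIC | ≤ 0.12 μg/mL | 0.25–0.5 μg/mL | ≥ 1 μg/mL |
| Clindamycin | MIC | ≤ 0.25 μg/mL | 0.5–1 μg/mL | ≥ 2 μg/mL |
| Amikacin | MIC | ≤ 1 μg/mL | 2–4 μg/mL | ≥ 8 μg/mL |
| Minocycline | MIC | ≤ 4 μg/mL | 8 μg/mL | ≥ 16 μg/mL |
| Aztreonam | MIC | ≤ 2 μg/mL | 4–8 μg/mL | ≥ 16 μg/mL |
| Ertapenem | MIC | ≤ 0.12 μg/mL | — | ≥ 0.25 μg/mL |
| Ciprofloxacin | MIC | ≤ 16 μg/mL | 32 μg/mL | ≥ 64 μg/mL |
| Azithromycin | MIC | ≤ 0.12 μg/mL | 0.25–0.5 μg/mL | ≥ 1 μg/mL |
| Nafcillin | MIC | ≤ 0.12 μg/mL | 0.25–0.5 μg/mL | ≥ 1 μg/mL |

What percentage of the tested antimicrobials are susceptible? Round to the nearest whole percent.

Minocycline (4 μg/mL) ≤ 4 μg/mL — S
Ertapenem (0.12 μg/mL) ≤ 0.12 μg/mL — susceptible
Ciprofloxacin: 0.25 μg/mL is ≤ 16 μg/mL ⇒ S
Nafcillin: 0.5 μg/mL is in 0.25–0.5 μg/mL → Intermediate
Amikacin 64 μg/mL: ≥ 8 μg/mL ⇒ resistant
Ceftriaxone: 2 μg/mL is ≥ 1 μg/mL → Resistant
Azithromycin 64 μg/mL: ≥ 1 μg/mL — R
Aztreonam (4 μg/mL) in 4–8 μg/mL → Intermediate
Clindamycin (0.03 μg/mL) ≤ 0.25 μg/mL ⇒ S
Susceptible: 4/9

44%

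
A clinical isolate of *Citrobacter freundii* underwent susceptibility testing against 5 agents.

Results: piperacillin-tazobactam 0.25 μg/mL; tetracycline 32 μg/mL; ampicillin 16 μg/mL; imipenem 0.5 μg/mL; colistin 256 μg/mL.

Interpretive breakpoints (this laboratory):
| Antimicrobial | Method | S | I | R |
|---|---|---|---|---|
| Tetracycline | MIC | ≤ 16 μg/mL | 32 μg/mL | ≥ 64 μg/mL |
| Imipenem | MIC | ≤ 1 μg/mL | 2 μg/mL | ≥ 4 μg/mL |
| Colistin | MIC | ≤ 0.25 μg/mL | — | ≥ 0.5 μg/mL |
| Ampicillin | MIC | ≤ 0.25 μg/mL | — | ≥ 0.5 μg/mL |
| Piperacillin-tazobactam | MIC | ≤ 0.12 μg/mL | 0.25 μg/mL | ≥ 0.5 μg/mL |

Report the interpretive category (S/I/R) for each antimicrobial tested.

I, I, R, S, R

Piperacillin-tazobactam: 0.25 μg/mL is = 0.25 μg/mL — intermediate
Tetracycline: 32 μg/mL is = 32 μg/mL → intermediate
Ampicillin (16 μg/mL) ≥ 0.5 μg/mL ⇒ Resistant
Imipenem (0.5 μg/mL) ≤ 1 μg/mL → susceptible
Colistin (256 μg/mL) ≥ 0.5 μg/mL ⇒ Resistant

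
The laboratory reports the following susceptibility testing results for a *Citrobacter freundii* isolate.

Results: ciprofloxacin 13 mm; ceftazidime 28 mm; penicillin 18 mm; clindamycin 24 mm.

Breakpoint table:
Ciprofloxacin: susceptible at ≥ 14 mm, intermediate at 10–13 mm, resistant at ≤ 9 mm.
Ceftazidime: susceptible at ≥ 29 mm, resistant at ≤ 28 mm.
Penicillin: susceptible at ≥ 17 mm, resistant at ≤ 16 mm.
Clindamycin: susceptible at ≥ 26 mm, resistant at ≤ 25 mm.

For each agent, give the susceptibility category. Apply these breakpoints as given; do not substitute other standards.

Ciprofloxacin: 13 mm is in 10–13 mm — I
Ceftazidime (28 mm) ≤ 28 mm ⇒ Resistant
Penicillin: 18 mm is ≥ 17 mm → Susceptible
Clindamycin (24 mm) ≤ 25 mm → R

I, R, S, R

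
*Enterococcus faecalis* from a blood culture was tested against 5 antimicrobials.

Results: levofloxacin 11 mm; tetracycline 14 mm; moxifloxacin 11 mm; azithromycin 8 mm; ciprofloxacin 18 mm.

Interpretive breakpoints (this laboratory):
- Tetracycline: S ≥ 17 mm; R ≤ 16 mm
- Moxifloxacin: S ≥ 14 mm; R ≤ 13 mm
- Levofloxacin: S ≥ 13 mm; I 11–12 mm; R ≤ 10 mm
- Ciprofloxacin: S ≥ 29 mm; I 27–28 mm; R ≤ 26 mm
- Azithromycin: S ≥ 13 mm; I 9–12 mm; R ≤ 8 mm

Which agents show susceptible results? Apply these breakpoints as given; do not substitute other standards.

Levofloxacin 11 mm: in 11–12 mm ⇒ I
Tetracycline: 14 mm is ≤ 16 mm — Resistant
Moxifloxacin (11 mm) ≤ 13 mm — Resistant
Azithromycin 8 mm: ≤ 8 mm → R
Ciprofloxacin: 18 mm is ≤ 26 mm ⇒ resistant

none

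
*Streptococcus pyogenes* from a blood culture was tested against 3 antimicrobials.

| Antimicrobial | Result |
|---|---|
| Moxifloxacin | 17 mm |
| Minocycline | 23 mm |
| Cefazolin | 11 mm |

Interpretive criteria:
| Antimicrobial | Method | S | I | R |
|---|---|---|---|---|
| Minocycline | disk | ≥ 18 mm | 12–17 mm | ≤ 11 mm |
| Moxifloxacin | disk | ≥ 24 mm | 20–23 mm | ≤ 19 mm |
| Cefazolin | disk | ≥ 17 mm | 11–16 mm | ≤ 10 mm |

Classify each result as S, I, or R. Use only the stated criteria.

R, S, I

Moxifloxacin (17 mm) ≤ 19 mm — Resistant
Minocycline (23 mm) ≥ 18 mm → Susceptible
Cefazolin: 11 mm is in 11–16 mm ⇒ Intermediate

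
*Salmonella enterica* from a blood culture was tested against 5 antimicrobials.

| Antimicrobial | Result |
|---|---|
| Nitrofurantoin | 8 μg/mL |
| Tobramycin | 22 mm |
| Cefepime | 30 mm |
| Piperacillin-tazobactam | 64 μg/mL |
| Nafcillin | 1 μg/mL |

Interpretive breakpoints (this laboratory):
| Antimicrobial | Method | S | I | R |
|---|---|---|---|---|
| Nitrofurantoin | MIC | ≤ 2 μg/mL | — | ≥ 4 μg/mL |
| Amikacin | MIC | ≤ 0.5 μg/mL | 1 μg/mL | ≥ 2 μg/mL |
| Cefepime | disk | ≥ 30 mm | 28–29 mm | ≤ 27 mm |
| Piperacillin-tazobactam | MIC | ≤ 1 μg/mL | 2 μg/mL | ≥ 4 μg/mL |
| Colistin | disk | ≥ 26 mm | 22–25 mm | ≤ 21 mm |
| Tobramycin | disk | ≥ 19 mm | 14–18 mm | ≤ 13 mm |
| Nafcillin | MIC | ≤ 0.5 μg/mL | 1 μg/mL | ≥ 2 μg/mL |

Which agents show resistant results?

Nitrofurantoin: 8 μg/mL is ≥ 4 μg/mL ⇒ Resistant
Tobramycin: 22 mm is ≥ 19 mm → susceptible
Cefepime (30 mm) ≥ 30 mm — S
Piperacillin-tazobactam: 64 μg/mL is ≥ 4 μg/mL ⇒ R
Nafcillin 1 μg/mL: = 1 μg/mL → Intermediate

nitrofurantoin, piperacillin-tazobactam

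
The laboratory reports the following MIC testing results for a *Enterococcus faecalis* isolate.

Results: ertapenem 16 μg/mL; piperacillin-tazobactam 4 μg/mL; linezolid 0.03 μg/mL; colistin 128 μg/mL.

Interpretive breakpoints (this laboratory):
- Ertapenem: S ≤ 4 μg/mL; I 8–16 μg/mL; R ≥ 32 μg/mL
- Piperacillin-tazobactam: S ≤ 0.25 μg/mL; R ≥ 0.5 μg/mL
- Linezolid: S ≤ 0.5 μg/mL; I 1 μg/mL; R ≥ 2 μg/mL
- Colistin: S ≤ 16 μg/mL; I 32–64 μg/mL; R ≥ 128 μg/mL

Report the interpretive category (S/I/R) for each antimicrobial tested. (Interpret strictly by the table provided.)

Ertapenem (16 μg/mL) in 8–16 μg/mL ⇒ intermediate
Piperacillin-tazobactam 4 μg/mL: ≥ 0.5 μg/mL ⇒ R
Linezolid (0.03 μg/mL) ≤ 0.5 μg/mL — Susceptible
Colistin: 128 μg/mL is ≥ 128 μg/mL ⇒ R

I, R, S, R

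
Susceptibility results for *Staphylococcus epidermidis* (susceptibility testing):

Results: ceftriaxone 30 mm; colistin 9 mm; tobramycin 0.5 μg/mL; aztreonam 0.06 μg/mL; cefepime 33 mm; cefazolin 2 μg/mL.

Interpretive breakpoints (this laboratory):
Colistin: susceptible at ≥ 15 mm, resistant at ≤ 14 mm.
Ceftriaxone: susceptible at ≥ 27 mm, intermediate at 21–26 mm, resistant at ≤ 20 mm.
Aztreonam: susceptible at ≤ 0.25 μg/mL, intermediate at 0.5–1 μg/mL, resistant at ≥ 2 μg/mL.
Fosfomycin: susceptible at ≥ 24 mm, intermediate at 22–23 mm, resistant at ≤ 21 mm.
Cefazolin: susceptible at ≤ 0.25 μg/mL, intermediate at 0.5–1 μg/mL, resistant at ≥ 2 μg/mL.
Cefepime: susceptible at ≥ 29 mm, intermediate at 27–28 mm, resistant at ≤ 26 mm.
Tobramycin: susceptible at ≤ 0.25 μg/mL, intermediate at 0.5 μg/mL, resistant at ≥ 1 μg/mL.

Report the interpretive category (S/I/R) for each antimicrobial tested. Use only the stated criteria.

Ceftriaxone 30 mm: ≥ 27 mm — susceptible
Colistin (9 mm) ≤ 14 mm → resistant
Tobramycin (0.5 μg/mL) = 0.5 μg/mL ⇒ Intermediate
Aztreonam 0.06 μg/mL: ≤ 0.25 μg/mL → Susceptible
Cefepime (33 mm) ≥ 29 mm — Susceptible
Cefazolin 2 μg/mL: ≥ 2 μg/mL — resistant

S, R, I, S, S, R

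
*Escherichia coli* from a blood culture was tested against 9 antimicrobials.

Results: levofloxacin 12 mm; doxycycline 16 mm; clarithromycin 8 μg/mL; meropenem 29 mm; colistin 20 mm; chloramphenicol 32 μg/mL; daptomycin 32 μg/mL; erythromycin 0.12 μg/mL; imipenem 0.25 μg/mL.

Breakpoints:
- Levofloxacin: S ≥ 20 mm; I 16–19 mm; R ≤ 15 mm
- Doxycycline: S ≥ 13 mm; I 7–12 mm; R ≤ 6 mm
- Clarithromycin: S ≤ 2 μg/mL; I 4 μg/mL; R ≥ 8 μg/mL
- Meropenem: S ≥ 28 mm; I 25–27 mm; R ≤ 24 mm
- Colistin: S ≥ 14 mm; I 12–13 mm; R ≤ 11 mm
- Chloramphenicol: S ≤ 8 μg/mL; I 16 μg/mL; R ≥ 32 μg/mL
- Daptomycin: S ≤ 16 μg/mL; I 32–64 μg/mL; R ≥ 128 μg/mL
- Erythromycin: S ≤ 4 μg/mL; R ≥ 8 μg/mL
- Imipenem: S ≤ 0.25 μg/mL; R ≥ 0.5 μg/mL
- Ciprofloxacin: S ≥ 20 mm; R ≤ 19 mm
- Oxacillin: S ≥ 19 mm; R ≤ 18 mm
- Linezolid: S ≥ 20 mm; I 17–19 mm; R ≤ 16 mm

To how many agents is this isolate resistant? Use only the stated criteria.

3

Levofloxacin: 12 mm is ≤ 15 mm — R
Doxycycline (16 mm) ≥ 13 mm → S
Clarithromycin (8 μg/mL) ≥ 8 μg/mL → R
Meropenem (29 mm) ≥ 28 mm — S
Colistin (20 mm) ≥ 14 mm — S
Chloramphenicol: 32 μg/mL is ≥ 32 μg/mL ⇒ Resistant
Daptomycin (32 μg/mL) in 32–64 μg/mL ⇒ intermediate
Erythromycin (0.12 μg/mL) ≤ 4 μg/mL → susceptible
Imipenem (0.25 μg/mL) ≤ 0.25 μg/mL ⇒ Susceptible
Resistant: 3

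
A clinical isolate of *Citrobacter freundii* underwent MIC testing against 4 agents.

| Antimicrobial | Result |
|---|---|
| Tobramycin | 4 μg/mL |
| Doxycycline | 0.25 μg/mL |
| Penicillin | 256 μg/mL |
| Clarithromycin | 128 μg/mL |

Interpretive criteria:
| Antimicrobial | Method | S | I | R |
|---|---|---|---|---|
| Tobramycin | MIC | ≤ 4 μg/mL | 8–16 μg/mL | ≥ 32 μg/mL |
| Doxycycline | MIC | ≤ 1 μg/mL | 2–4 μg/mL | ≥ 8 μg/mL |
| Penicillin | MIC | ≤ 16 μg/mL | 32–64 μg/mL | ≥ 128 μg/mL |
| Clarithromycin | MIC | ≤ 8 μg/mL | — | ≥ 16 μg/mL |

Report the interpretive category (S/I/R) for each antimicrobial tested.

S, S, R, R

Tobramycin: 4 μg/mL is ≤ 4 μg/mL ⇒ susceptible
Doxycycline: 0.25 μg/mL is ≤ 1 μg/mL → S
Penicillin: 256 μg/mL is ≥ 128 μg/mL — R
Clarithromycin: 128 μg/mL is ≥ 16 μg/mL ⇒ Resistant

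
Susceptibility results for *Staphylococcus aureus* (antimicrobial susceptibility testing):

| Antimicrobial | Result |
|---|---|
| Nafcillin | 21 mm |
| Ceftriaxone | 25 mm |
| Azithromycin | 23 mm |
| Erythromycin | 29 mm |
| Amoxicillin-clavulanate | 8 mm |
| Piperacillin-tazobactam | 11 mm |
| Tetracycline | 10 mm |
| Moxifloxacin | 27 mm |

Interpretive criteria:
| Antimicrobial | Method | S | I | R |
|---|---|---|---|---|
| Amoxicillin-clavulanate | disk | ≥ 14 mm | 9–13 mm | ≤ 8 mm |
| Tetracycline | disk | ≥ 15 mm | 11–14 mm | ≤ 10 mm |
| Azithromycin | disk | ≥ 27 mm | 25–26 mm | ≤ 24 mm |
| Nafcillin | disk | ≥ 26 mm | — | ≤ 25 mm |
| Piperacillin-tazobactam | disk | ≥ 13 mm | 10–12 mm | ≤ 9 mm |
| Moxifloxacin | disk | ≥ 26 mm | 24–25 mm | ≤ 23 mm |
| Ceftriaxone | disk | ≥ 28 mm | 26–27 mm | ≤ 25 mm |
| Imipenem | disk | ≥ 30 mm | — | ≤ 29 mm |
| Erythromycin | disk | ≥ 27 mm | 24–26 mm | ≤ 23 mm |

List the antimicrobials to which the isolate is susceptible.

erythromycin, moxifloxacin

Nafcillin: 21 mm is ≤ 25 mm ⇒ resistant
Ceftriaxone: 25 mm is ≤ 25 mm — R
Azithromycin: 23 mm is ≤ 24 mm — resistant
Erythromycin: 29 mm is ≥ 27 mm ⇒ susceptible
Amoxicillin-clavulanate: 8 mm is ≤ 8 mm → R
Piperacillin-tazobactam 11 mm: in 10–12 mm — Intermediate
Tetracycline: 10 mm is ≤ 10 mm ⇒ Resistant
Moxifloxacin (27 mm) ≥ 26 mm → susceptible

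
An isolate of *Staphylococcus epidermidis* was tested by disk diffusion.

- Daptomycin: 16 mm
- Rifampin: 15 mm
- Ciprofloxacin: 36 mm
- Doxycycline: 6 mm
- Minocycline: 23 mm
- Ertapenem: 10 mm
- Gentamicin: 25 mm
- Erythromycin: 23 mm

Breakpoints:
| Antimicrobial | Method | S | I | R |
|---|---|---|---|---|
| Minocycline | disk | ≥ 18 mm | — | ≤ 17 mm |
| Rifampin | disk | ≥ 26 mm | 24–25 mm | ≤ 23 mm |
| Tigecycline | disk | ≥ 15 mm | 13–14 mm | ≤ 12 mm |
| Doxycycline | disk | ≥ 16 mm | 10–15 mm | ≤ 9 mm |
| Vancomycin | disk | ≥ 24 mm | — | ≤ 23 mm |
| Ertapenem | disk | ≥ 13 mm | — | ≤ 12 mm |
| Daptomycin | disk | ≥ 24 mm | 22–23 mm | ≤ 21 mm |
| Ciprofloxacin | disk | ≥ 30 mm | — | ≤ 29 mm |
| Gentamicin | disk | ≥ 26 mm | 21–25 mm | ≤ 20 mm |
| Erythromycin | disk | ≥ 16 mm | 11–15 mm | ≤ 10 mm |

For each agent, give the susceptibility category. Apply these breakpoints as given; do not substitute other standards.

R, R, S, R, S, R, I, S

Daptomycin: 16 mm is ≤ 21 mm → Resistant
Rifampin: 15 mm is ≤ 23 mm → R
Ciprofloxacin (36 mm) ≥ 30 mm — Susceptible
Doxycycline: 6 mm is ≤ 9 mm — R
Minocycline 23 mm: ≥ 18 mm → susceptible
Ertapenem 10 mm: ≤ 12 mm → Resistant
Gentamicin: 25 mm is in 21–25 mm → I
Erythromycin (23 mm) ≥ 16 mm → Susceptible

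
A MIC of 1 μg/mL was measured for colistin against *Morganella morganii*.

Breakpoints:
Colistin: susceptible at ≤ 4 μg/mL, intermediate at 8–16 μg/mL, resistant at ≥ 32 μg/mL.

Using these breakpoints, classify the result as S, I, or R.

S

Colistin: 1 μg/mL is ≤ 4 μg/mL ⇒ Susceptible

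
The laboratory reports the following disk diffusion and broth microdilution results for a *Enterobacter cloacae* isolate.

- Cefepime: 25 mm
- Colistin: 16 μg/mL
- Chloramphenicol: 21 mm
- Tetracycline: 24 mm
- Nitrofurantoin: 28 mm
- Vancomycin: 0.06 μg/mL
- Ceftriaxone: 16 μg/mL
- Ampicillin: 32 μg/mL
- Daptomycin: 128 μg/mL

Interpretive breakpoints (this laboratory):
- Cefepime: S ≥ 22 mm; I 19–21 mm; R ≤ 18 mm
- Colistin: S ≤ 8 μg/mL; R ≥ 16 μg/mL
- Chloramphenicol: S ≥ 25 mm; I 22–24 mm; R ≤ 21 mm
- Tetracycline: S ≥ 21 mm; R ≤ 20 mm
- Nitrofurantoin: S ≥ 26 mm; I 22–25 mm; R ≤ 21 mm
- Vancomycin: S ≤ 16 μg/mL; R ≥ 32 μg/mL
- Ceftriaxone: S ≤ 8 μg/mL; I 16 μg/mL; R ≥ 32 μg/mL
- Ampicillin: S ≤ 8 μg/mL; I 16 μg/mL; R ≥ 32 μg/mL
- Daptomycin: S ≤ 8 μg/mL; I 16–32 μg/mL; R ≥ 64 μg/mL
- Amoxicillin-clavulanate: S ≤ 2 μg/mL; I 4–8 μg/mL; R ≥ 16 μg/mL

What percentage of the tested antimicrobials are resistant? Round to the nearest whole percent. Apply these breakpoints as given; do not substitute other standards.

44%

Cefepime: 25 mm is ≥ 22 mm → S
Colistin: 16 μg/mL is ≥ 16 μg/mL → R
Chloramphenicol (21 mm) ≤ 21 mm → resistant
Tetracycline 24 mm: ≥ 21 mm — Susceptible
Nitrofurantoin: 28 mm is ≥ 26 mm ⇒ Susceptible
Vancomycin: 0.06 μg/mL is ≤ 16 μg/mL → Susceptible
Ceftriaxone (16 μg/mL) = 16 μg/mL → I
Ampicillin 32 μg/mL: ≥ 32 μg/mL — R
Daptomycin 128 μg/mL: ≥ 64 μg/mL → resistant
Resistant: 4/9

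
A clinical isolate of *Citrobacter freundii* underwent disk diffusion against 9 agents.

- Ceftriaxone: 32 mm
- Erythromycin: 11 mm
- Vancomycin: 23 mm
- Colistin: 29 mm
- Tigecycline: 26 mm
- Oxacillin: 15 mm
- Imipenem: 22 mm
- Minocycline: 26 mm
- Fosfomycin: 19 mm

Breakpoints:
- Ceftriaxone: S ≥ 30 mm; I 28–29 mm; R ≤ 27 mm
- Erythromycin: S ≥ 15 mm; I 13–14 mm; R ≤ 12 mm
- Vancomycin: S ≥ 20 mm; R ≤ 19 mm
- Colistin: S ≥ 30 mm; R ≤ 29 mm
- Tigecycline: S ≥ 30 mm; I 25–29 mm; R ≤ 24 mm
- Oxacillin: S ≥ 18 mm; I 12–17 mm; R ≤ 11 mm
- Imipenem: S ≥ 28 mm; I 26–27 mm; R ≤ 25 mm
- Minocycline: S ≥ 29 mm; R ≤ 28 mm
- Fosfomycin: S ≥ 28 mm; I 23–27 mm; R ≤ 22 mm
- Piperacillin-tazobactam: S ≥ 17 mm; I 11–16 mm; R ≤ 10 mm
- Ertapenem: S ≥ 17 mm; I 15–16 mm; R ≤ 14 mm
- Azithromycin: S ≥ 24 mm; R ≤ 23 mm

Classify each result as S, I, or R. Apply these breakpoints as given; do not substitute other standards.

Ceftriaxone (32 mm) ≥ 30 mm ⇒ S
Erythromycin 11 mm: ≤ 12 mm — R
Vancomycin 23 mm: ≥ 20 mm — susceptible
Colistin (29 mm) ≤ 29 mm ⇒ R
Tigecycline (26 mm) in 25–29 mm ⇒ intermediate
Oxacillin: 15 mm is in 12–17 mm — I
Imipenem 22 mm: ≤ 25 mm ⇒ Resistant
Minocycline 26 mm: ≤ 28 mm — R
Fosfomycin 19 mm: ≤ 22 mm ⇒ R

S, R, S, R, I, I, R, R, R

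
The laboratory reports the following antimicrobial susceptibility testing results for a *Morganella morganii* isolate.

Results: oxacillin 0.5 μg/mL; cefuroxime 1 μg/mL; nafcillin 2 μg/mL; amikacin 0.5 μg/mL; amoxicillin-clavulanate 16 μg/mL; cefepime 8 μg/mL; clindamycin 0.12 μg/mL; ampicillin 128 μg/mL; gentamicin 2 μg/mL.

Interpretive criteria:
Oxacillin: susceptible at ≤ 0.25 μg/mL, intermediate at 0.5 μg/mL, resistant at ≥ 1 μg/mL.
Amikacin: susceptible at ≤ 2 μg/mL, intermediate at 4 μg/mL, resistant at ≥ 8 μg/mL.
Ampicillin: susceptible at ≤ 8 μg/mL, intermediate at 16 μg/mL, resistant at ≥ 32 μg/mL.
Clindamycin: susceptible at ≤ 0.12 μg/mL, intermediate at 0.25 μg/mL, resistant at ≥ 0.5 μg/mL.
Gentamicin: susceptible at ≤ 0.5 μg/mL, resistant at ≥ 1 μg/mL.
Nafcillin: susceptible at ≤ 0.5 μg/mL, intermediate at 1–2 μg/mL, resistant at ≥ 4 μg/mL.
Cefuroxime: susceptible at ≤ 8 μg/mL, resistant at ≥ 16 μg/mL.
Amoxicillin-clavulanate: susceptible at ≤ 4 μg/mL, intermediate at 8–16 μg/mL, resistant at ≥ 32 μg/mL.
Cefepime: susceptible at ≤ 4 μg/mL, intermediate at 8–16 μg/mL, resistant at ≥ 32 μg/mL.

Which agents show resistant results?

ampicillin, gentamicin

Oxacillin: 0.5 μg/mL is = 0.5 μg/mL — intermediate
Cefuroxime (1 μg/mL) ≤ 8 μg/mL → S
Nafcillin (2 μg/mL) in 1–2 μg/mL — I
Amikacin 0.5 μg/mL: ≤ 2 μg/mL ⇒ Susceptible
Amoxicillin-clavulanate (16 μg/mL) in 8–16 μg/mL ⇒ intermediate
Cefepime (8 μg/mL) in 8–16 μg/mL — I
Clindamycin (0.12 μg/mL) ≤ 0.12 μg/mL → S
Ampicillin: 128 μg/mL is ≥ 32 μg/mL — R
Gentamicin (2 μg/mL) ≥ 1 μg/mL — R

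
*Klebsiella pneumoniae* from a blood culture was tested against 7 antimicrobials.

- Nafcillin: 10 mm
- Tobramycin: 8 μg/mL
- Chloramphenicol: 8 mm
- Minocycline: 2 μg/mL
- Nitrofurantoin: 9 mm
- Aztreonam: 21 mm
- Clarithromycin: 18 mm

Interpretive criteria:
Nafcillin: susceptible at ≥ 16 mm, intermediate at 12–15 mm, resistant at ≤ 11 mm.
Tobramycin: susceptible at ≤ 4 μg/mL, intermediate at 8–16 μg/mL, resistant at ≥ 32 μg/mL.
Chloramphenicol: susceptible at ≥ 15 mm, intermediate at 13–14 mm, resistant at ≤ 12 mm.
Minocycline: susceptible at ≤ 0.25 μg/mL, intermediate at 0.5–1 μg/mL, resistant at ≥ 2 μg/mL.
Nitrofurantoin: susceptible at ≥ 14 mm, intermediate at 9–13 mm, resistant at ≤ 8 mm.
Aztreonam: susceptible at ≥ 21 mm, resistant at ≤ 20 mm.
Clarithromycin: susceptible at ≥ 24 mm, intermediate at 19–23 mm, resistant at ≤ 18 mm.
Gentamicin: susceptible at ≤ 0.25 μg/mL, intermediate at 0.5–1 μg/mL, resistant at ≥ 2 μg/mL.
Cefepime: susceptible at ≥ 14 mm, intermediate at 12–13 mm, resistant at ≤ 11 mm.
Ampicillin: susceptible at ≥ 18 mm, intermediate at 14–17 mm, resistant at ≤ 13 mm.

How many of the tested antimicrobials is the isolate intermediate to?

2

Nafcillin 10 mm: ≤ 11 mm — R
Tobramycin: 8 μg/mL is in 8–16 μg/mL → I
Chloramphenicol (8 mm) ≤ 12 mm — resistant
Minocycline 2 μg/mL: ≥ 2 μg/mL — R
Nitrofurantoin 9 mm: in 9–13 mm → Intermediate
Aztreonam 21 mm: ≥ 21 mm ⇒ susceptible
Clarithromycin 18 mm: ≤ 18 mm — Resistant
Intermediate: 2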